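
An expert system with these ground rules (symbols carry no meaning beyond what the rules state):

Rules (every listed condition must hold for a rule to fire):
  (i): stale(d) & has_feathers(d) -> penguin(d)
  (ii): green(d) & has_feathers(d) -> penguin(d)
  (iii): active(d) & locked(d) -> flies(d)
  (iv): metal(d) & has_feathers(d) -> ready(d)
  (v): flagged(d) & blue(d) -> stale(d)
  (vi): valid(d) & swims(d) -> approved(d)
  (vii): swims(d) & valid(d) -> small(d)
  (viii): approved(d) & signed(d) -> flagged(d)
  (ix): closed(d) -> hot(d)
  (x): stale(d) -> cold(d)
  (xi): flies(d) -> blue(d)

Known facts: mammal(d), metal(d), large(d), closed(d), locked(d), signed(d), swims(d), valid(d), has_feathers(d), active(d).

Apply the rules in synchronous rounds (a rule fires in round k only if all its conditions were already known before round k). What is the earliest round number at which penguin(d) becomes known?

Round 1: (iii) [active(d) & locked(d) -> flies(d)]; (iv) [metal(d) & has_feathers(d) -> ready(d)]; (vi) [valid(d) & swims(d) -> approved(d)]; (vii) [swims(d) & valid(d) -> small(d)]; (ix) [closed(d) -> hot(d)]. New: flies(d), ready(d), approved(d), small(d), hot(d).
Round 2: (viii) [approved(d) & signed(d) -> flagged(d)]; (xi) [flies(d) -> blue(d)]. New: flagged(d), blue(d).
Round 3: (v) [flagged(d) & blue(d) -> stale(d)]. New: stale(d).
Round 4: (i) [stale(d) & has_feathers(d) -> penguin(d)]; (x) [stale(d) -> cold(d)]. New: penguin(d), cold(d).
penguin(d) first appears in round 4.

4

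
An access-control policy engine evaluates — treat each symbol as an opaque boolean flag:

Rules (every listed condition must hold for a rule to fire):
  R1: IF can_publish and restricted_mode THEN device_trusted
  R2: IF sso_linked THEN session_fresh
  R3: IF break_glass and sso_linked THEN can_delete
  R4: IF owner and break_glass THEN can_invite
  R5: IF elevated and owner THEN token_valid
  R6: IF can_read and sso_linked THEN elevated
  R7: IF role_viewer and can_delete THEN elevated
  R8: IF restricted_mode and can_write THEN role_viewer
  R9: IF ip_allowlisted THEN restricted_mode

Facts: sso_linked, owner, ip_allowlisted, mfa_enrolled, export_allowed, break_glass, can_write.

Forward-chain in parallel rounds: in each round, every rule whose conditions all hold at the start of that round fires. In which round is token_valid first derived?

4

Round 1: R2 [IF sso_linked THEN session_fresh]; R3 [IF break_glass and sso_linked THEN can_delete]; R4 [IF owner and break_glass THEN can_invite]; R9 [IF ip_allowlisted THEN restricted_mode]. New: session_fresh, can_delete, can_invite, restricted_mode.
Round 2: R8 [IF restricted_mode and can_write THEN role_viewer]. New: role_viewer.
Round 3: R7 [IF role_viewer and can_delete THEN elevated]. New: elevated.
Round 4: R5 [IF elevated and owner THEN token_valid]. New: token_valid.
token_valid first appears in round 4.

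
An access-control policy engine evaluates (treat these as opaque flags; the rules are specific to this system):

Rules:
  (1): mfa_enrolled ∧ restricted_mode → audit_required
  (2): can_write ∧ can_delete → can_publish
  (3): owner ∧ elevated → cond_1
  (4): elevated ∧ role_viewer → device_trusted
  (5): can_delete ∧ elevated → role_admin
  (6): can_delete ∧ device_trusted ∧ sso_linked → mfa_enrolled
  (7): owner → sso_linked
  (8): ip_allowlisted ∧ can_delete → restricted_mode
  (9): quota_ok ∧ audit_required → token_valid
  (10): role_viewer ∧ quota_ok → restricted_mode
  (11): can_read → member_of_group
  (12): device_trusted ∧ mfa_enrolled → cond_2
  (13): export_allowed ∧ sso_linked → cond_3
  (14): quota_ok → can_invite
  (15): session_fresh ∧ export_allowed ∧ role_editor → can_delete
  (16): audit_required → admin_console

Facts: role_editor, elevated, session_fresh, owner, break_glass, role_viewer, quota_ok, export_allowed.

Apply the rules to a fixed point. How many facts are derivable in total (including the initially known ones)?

21

[1] (3) [owner ∧ elevated → cond_1]; (4) [elevated ∧ role_viewer → device_trusted]; (7) [owner → sso_linked]; (10) [role_viewer ∧ quota_ok → restricted_mode]; (14) [quota_ok → can_invite]; (15) [session_fresh ∧ export_allowed ∧ role_editor → can_delete]. ⇒ new: cond_1, device_trusted, sso_linked, restricted_mode, can_invite, can_delete.
[2] (5) [can_delete ∧ elevated → role_admin]; (6) [can_delete ∧ device_trusted ∧ sso_linked → mfa_enrolled]; (13) [export_allowed ∧ sso_linked → cond_3]. ⇒ new: role_admin, mfa_enrolled, cond_3.
[3] (1) [mfa_enrolled ∧ restricted_mode → audit_required]; (12) [device_trusted ∧ mfa_enrolled → cond_2]. ⇒ new: audit_required, cond_2.
[4] (9) [quota_ok ∧ audit_required → token_valid]; (16) [audit_required → admin_console]. ⇒ new: token_valid, admin_console.
Closure: {admin_console, audit_required, break_glass, can_delete, can_invite, cond_1, cond_2, cond_3, device_trusted, elevated, export_allowed, mfa_enrolled, owner, quota_ok, restricted_mode, role_admin, role_editor, role_viewer, session_fresh, sso_linked, token_valid} — 21 facts.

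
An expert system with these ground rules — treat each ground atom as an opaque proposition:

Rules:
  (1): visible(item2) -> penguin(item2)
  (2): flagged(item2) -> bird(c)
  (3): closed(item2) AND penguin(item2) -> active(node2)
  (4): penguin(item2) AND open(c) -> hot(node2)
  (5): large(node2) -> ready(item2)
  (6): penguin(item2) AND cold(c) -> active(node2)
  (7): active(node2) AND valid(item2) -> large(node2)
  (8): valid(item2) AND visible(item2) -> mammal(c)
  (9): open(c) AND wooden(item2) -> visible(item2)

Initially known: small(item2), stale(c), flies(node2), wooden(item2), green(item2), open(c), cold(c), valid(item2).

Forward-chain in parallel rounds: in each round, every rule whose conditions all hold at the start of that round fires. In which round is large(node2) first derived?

4

Round 1 — (9), derive visible(item2).
Round 2 — (1), (8), derive penguin(item2), mammal(c).
Round 3 — (4), (6), derive hot(node2), active(node2).
Round 4 — (7), derive large(node2).
large(node2) first appears in round 4.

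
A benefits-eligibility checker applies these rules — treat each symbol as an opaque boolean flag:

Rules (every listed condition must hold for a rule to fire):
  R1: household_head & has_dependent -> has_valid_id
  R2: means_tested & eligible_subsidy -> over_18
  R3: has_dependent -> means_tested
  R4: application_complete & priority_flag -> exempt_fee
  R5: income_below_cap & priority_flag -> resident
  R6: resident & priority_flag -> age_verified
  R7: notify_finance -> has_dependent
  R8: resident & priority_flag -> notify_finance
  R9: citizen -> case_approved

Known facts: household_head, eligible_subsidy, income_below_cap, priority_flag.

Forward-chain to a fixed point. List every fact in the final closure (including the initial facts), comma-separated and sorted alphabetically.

Round 1: R5 [income_below_cap & priority_flag -> resident]. Adds resident.
Round 2: R6 [resident & priority_flag -> age_verified]; R8 [resident & priority_flag -> notify_finance]. Adds age_verified, notify_finance.
Round 3: R7 [notify_finance -> has_dependent]. Adds has_dependent.
Round 4: R1 [household_head & has_dependent -> has_valid_id]; R3 [has_dependent -> means_tested]. Adds has_valid_id, means_tested.
Round 5: R2 [means_tested & eligible_subsidy -> over_18]. Adds over_18.

age_verified, eligible_subsidy, has_dependent, has_valid_id, household_head, income_below_cap, means_tested, notify_finance, over_18, priority_flag, resident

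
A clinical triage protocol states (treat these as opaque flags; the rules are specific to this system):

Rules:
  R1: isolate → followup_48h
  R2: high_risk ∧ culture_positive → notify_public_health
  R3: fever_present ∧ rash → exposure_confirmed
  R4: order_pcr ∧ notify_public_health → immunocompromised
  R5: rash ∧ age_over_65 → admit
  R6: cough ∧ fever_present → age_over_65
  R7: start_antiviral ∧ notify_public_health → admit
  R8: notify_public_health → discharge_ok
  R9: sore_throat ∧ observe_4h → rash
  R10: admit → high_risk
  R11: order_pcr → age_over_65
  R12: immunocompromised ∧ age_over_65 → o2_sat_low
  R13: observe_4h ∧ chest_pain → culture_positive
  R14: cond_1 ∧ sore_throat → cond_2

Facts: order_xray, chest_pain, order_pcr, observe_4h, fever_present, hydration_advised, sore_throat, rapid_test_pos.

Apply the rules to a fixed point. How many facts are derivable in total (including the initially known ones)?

18

[1] R9 [sore_throat ∧ observe_4h → rash]; R11 [order_pcr → age_over_65]; R13 [observe_4h ∧ chest_pain → culture_positive]. ⇒ new: rash, age_over_65, culture_positive.
[2] R3 [fever_present ∧ rash → exposure_confirmed]; R5 [rash ∧ age_over_65 → admit]. ⇒ new: exposure_confirmed, admit.
[3] R10 [admit → high_risk]. ⇒ new: high_risk.
[4] R2 [high_risk ∧ culture_positive → notify_public_health]. ⇒ new: notify_public_health.
[5] R4 [order_pcr ∧ notify_public_health → immunocompromised]; R8 [notify_public_health → discharge_ok]. ⇒ new: immunocompromised, discharge_ok.
[6] R12 [immunocompromised ∧ age_over_65 → o2_sat_low]. ⇒ new: o2_sat_low.
Closure: {admit, age_over_65, chest_pain, culture_positive, discharge_ok, exposure_confirmed, fever_present, high_risk, hydration_advised, immunocompromised, notify_public_health, o2_sat_low, observe_4h, order_pcr, order_xray, rapid_test_pos, rash, sore_throat} — 18 facts.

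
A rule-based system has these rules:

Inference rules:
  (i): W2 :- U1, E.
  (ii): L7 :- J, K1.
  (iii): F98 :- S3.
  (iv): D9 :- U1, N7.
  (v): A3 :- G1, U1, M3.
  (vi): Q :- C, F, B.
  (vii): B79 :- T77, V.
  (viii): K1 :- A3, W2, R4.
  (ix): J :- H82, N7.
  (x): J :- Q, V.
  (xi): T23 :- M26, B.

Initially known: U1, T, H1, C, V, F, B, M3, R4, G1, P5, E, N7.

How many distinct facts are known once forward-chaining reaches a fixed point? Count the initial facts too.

[1] (i) [W2 :- U1, E.]; (iv) [D9 :- U1, N7.]; (v) [A3 :- G1, U1, M3.]; (vi) [Q :- C, F, B.]. ⇒ new: W2, D9, A3, Q.
[2] (viii) [K1 :- A3, W2, R4.]; (x) [J :- Q, V.]. ⇒ new: K1, J.
[3] (ii) [L7 :- J, K1.]. ⇒ new: L7.
Closure: {A3, B, C, D9, E, F, G1, H1, J, K1, L7, M3, N7, P5, Q, R4, T, U1, V, W2} — 20 facts.

20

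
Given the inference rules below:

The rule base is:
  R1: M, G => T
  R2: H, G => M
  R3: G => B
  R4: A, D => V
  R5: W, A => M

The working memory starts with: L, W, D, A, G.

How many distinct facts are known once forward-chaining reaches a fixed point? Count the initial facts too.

9

Round 1: R3 [G => B]; R4 [A, D => V]; R5 [W, A => M]. Adds B, V, M.
Round 2: R1 [M, G => T]. Adds T.
Closure: {A, B, D, G, L, M, T, V, W} — 9 facts.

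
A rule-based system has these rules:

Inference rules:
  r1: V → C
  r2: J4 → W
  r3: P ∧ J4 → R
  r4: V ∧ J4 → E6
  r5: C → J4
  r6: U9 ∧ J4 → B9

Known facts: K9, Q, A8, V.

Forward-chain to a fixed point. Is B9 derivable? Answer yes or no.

no

Round 1 — r1, derive C.
Round 2 — r5, derive J4.
Round 3 — r2, r4, derive W, E6.
Fixed point reached. B9 is concluded only by r6; r6 needs U9 (never derived).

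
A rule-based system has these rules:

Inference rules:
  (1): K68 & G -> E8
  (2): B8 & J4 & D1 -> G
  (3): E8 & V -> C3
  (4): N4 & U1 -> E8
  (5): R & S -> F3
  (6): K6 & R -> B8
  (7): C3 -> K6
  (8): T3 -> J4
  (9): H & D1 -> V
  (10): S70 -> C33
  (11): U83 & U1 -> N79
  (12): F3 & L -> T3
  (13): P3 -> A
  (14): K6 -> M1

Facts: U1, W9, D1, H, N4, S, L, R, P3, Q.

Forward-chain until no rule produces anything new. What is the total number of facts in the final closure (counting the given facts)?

21

[1] (4) [N4 & U1 -> E8]; (5) [R & S -> F3]; (9) [H & D1 -> V]; (13) [P3 -> A]. ⇒ new: E8, F3, V, A.
[2] (3) [E8 & V -> C3]; (12) [F3 & L -> T3]. ⇒ new: C3, T3.
[3] (7) [C3 -> K6]; (8) [T3 -> J4]. ⇒ new: K6, J4.
[4] (6) [K6 & R -> B8]; (14) [K6 -> M1]. ⇒ new: B8, M1.
[5] (2) [B8 & J4 & D1 -> G]. ⇒ new: G.
Closure: {A, B8, C3, D1, E8, F3, G, H, J4, K6, L, M1, N4, P3, Q, R, S, T3, U1, V, W9} — 21 facts.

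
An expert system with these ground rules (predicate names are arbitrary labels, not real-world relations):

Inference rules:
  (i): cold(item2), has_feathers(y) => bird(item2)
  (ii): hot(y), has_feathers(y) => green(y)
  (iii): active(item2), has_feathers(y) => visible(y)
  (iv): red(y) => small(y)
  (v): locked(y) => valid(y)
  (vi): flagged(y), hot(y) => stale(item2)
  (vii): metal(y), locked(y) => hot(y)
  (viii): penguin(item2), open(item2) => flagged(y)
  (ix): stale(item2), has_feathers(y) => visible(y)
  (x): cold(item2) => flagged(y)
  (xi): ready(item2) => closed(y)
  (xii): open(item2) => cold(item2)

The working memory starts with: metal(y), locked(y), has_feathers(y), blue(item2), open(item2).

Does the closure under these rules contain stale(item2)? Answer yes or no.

Round 1: (v) [locked(y) => valid(y)]; (vii) [metal(y), locked(y) => hot(y)]; (xii) [open(item2) => cold(item2)]. New: valid(y), hot(y), cold(item2).
Round 2: (i) [cold(item2), has_feathers(y) => bird(item2)]; (ii) [hot(y), has_feathers(y) => green(y)]; (x) [cold(item2) => flagged(y)]. New: bird(item2), green(y), flagged(y).
Round 3: (vi) [flagged(y), hot(y) => stale(item2)]. New: stale(item2).
Round 4: (ix) [stale(item2), has_feathers(y) => visible(y)]. New: visible(y).
stale(item2) appears in round 3, so it is derivable.

yes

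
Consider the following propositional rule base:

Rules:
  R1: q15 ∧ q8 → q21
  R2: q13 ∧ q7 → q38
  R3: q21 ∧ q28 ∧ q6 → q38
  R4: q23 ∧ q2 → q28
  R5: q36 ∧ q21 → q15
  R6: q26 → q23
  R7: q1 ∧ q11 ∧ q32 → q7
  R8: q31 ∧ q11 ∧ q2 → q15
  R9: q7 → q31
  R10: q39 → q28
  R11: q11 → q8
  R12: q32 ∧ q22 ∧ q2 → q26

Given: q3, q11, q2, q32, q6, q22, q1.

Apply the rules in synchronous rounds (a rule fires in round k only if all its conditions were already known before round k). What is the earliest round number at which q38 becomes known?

5

Round 1: R7 [q1 ∧ q11 ∧ q32 → q7]; R11 [q11 → q8]; R12 [q32 ∧ q22 ∧ q2 → q26]. Adds q7, q8, q26.
Round 2: R6 [q26 → q23]; R9 [q7 → q31]. Adds q23, q31.
Round 3: R4 [q23 ∧ q2 → q28]; R8 [q31 ∧ q11 ∧ q2 → q15]. Adds q28, q15.
Round 4: R1 [q15 ∧ q8 → q21]. Adds q21.
Round 5: R3 [q21 ∧ q28 ∧ q6 → q38]. Adds q38.
q38 first appears in round 5.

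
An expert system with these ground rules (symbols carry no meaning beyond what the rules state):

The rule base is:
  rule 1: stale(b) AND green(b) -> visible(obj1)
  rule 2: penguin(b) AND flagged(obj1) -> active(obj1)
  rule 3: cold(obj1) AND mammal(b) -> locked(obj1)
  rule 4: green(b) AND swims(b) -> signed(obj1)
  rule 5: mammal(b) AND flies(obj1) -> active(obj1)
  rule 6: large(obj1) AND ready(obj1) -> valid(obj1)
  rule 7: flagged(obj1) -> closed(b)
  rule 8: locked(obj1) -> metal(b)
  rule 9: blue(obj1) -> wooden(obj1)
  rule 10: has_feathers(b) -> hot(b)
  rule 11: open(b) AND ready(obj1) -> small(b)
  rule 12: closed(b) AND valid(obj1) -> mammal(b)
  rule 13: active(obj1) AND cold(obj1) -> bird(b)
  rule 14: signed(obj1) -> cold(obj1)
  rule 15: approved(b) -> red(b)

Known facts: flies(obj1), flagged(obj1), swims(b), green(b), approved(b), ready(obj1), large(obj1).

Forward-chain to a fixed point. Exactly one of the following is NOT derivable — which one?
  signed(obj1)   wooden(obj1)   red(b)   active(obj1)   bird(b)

wooden(obj1)

Round 1 fires rule 4, rule 6, rule 7, rule 15, giving signed(obj1), valid(obj1), closed(b), red(b).
Round 2 fires rule 12, rule 14, giving mammal(b), cold(obj1).
Round 3 fires rule 3, rule 5, giving locked(obj1), active(obj1).
Round 4 fires rule 8, rule 13, giving metal(b), bird(b).
Derived: signed(obj1) (round 1), active(obj1) (round 3), red(b) (round 1), bird(b) (round 4). wooden(obj1) never appears in any round.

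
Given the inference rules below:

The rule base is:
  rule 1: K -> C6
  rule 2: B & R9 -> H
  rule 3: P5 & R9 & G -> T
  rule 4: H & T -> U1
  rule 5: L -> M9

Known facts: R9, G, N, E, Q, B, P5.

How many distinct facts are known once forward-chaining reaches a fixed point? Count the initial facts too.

[1] rule 2 [B & R9 -> H]; rule 3 [P5 & R9 & G -> T]. ⇒ new: H, T.
[2] rule 4 [H & T -> U1]. ⇒ new: U1.
Closure: {B, E, G, H, N, P5, Q, R9, T, U1} — 10 facts.

10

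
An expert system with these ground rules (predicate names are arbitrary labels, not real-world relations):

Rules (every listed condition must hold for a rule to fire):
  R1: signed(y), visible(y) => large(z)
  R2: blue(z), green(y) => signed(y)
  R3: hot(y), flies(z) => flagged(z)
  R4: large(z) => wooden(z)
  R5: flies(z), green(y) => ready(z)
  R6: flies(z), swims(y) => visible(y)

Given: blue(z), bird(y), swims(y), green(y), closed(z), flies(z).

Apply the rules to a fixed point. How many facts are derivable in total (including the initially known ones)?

11

Round 1 — R2, R5, R6, derive signed(y), ready(z), visible(y).
Round 2 — R1, derive large(z).
Round 3 — R4, derive wooden(z).
Closure: {bird(y), blue(z), closed(z), flies(z), green(y), large(z), ready(z), signed(y), swims(y), visible(y), wooden(z)} — 11 facts.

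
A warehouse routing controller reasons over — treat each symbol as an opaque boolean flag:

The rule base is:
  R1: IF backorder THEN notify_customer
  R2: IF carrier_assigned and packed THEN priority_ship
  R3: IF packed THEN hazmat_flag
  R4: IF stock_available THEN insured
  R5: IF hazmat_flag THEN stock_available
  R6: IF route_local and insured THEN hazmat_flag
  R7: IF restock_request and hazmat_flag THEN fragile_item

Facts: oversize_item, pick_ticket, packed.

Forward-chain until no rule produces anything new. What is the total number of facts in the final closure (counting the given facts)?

Round 1: R3 [IF packed THEN hazmat_flag]. Adds hazmat_flag.
Round 2: R5 [IF hazmat_flag THEN stock_available]. Adds stock_available.
Round 3: R4 [IF stock_available THEN insured]. Adds insured.
Closure: {hazmat_flag, insured, oversize_item, packed, pick_ticket, stock_available} — 6 facts.

6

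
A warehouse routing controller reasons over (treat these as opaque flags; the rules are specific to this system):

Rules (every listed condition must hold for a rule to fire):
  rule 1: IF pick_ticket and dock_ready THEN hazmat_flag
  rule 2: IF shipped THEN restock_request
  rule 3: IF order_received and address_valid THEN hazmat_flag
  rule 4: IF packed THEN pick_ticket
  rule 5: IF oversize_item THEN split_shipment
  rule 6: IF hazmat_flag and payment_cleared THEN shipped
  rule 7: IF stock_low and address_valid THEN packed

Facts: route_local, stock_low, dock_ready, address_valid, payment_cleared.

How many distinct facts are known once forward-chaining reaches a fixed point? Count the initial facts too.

Round 1: rule 7 [IF stock_low and address_valid THEN packed]. New: packed.
Round 2: rule 4 [IF packed THEN pick_ticket]. New: pick_ticket.
Round 3: rule 1 [IF pick_ticket and dock_ready THEN hazmat_flag]. New: hazmat_flag.
Round 4: rule 6 [IF hazmat_flag and payment_cleared THEN shipped]. New: shipped.
Round 5: rule 2 [IF shipped THEN restock_request]. New: restock_request.
Closure: {address_valid, dock_ready, hazmat_flag, packed, payment_cleared, pick_ticket, restock_request, route_local, shipped, stock_low} — 10 facts.

10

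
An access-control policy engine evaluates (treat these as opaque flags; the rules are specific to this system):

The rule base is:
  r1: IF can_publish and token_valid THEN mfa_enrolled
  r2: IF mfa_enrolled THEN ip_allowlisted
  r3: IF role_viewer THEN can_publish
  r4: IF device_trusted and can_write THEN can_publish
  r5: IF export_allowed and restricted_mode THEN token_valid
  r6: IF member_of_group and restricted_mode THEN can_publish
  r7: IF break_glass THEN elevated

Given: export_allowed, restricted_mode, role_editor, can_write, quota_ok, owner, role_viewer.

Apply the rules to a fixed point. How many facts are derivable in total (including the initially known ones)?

11

Round 1: r3 [IF role_viewer THEN can_publish]; r5 [IF export_allowed and restricted_mode THEN token_valid]. New: can_publish, token_valid.
Round 2: r1 [IF can_publish and token_valid THEN mfa_enrolled]. New: mfa_enrolled.
Round 3: r2 [IF mfa_enrolled THEN ip_allowlisted]. New: ip_allowlisted.
Closure: {can_publish, can_write, export_allowed, ip_allowlisted, mfa_enrolled, owner, quota_ok, restricted_mode, role_editor, role_viewer, token_valid} — 11 facts.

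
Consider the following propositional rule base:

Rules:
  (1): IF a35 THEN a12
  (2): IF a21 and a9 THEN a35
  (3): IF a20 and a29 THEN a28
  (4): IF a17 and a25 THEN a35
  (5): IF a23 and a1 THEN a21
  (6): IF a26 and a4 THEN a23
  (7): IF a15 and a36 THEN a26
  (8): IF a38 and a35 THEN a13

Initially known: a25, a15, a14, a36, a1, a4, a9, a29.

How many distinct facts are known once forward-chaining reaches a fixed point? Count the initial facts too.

Round 1 — (7), derive a26.
Round 2 — (6), derive a23.
Round 3 — (5), derive a21.
Round 4 — (2), derive a35.
Round 5 — (1), derive a12.
Closure: {a1, a12, a14, a15, a21, a23, a25, a26, a29, a35, a36, a4, a9} — 13 facts.

13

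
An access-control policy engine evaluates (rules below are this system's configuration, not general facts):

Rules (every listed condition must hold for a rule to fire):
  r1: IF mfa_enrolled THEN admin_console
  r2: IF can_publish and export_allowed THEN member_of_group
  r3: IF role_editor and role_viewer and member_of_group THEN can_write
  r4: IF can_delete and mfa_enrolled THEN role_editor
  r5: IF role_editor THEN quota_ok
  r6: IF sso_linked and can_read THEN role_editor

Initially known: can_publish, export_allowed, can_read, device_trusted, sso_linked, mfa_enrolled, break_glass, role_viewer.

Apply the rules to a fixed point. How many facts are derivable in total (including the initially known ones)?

13

Round 1: r1 [IF mfa_enrolled THEN admin_console]; r2 [IF can_publish and export_allowed THEN member_of_group]; r6 [IF sso_linked and can_read THEN role_editor]. New: admin_console, member_of_group, role_editor.
Round 2: r3 [IF role_editor and role_viewer and member_of_group THEN can_write]; r5 [IF role_editor THEN quota_ok]. New: can_write, quota_ok.
Closure: {admin_console, break_glass, can_publish, can_read, can_write, device_trusted, export_allowed, member_of_group, mfa_enrolled, quota_ok, role_editor, role_viewer, sso_linked} — 13 facts.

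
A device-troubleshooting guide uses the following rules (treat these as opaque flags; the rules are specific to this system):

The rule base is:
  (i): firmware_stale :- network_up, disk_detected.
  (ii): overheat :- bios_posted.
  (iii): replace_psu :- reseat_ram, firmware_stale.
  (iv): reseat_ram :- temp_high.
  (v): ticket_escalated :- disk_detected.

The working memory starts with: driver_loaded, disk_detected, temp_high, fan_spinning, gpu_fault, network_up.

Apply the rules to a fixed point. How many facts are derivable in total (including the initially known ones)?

10

Round 1 fires (i), (iv), (v), giving firmware_stale, reseat_ram, ticket_escalated.
Round 2 fires (iii), giving replace_psu.
Closure: {disk_detected, driver_loaded, fan_spinning, firmware_stale, gpu_fault, network_up, replace_psu, reseat_ram, temp_high, ticket_escalated} — 10 facts.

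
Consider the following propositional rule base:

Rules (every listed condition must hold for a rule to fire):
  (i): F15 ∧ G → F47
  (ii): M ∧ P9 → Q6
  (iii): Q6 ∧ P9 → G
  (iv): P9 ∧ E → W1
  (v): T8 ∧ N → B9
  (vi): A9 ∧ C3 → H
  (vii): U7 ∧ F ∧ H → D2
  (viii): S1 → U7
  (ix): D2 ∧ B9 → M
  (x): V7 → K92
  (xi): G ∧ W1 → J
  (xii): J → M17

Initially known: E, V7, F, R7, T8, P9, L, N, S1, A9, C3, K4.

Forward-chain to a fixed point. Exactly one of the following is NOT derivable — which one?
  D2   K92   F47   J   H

F47

Round 1 — (iv), (v), (vi), (viii), (x), derive W1, B9, H, U7, K92.
Round 2 — (vii), derive D2.
Round 3 — (ix), derive M.
Round 4 — (ii), derive Q6.
Round 5 — (iii), derive G.
Round 6 — (xi), derive J.
Round 7 — (xii), derive M17.
Derived: J (round 6), D2 (round 2), H (round 1), K92 (round 1). F47 never appears in any round.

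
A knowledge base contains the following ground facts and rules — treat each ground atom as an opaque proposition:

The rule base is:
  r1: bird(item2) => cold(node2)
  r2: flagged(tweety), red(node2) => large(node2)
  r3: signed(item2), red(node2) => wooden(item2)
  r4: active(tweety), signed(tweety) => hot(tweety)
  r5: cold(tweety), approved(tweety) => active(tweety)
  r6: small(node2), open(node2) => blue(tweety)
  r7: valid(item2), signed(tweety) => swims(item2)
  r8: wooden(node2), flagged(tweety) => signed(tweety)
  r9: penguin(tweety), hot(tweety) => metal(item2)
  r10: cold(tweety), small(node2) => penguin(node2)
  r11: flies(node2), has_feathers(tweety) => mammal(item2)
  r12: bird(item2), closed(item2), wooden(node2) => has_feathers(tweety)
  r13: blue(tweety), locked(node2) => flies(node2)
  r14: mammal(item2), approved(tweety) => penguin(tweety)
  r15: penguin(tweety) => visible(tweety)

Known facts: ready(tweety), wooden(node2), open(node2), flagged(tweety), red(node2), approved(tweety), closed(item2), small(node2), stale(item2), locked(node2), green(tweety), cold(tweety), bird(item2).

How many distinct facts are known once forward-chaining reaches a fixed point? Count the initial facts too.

26

Round 1: r1 [bird(item2) => cold(node2)]; r2 [flagged(tweety), red(node2) => large(node2)]; r5 [cold(tweety), approved(tweety) => active(tweety)]; r6 [small(node2), open(node2) => blue(tweety)]; r8 [wooden(node2), flagged(tweety) => signed(tweety)]; r10 [cold(tweety), small(node2) => penguin(node2)]; r12 [bird(item2), closed(item2), wooden(node2) => has_feathers(tweety)]. Adds cold(node2), large(node2), active(tweety), blue(tweety), signed(tweety), penguin(node2), has_feathers(tweety).
Round 2: r4 [active(tweety), signed(tweety) => hot(tweety)]; r13 [blue(tweety), locked(node2) => flies(node2)]. Adds hot(tweety), flies(node2).
Round 3: r11 [flies(node2), has_feathers(tweety) => mammal(item2)]. Adds mammal(item2).
Round 4: r14 [mammal(item2), approved(tweety) => penguin(tweety)]. Adds penguin(tweety).
Round 5: r9 [penguin(tweety), hot(tweety) => metal(item2)]; r15 [penguin(tweety) => visible(tweety)]. Adds metal(item2), visible(tweety).
Closure: {active(tweety), approved(tweety), bird(item2), blue(tweety), closed(item2), cold(node2), cold(tweety), flagged(tweety), flies(node2), green(tweety), has_feathers(tweety), hot(tweety), large(node2), locked(node2), mammal(item2), metal(item2), open(node2), penguin(node2), penguin(tweety), ready(tweety), red(node2), signed(tweety), small(node2), stale(item2), visible(tweety), wooden(node2)} — 26 facts.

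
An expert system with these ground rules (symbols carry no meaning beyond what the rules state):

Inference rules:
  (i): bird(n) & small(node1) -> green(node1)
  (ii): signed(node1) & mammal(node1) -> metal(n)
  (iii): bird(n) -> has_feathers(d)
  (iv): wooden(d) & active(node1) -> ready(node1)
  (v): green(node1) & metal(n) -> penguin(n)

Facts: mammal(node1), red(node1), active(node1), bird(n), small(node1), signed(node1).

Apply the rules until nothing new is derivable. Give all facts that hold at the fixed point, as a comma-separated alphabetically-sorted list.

active(node1), bird(n), green(node1), has_feathers(d), mammal(node1), metal(n), penguin(n), red(node1), signed(node1), small(node1)

Round 1: (i) [bird(n) & small(node1) -> green(node1)]; (ii) [signed(node1) & mammal(node1) -> metal(n)]; (iii) [bird(n) -> has_feathers(d)]. New: green(node1), metal(n), has_feathers(d).
Round 2: (v) [green(node1) & metal(n) -> penguin(n)]. New: penguin(n).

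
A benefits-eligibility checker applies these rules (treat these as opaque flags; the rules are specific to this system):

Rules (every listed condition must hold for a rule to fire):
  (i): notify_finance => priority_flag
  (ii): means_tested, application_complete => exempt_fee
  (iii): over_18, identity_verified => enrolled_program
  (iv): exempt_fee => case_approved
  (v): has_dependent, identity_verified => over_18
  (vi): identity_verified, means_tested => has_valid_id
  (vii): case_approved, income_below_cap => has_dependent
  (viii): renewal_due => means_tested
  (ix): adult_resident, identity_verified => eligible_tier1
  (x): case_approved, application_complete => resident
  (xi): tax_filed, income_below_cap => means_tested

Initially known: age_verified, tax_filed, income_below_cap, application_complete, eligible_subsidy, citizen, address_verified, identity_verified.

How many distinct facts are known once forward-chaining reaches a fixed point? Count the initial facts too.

16

Round 1 fires (xi), giving means_tested.
Round 2 fires (ii), (vi), giving exempt_fee, has_valid_id.
Round 3 fires (iv), giving case_approved.
Round 4 fires (vii), (x), giving has_dependent, resident.
Round 5 fires (v), giving over_18.
Round 6 fires (iii), giving enrolled_program.
Closure: {address_verified, age_verified, application_complete, case_approved, citizen, eligible_subsidy, enrolled_program, exempt_fee, has_dependent, has_valid_id, identity_verified, income_below_cap, means_tested, over_18, resident, tax_filed} — 16 facts.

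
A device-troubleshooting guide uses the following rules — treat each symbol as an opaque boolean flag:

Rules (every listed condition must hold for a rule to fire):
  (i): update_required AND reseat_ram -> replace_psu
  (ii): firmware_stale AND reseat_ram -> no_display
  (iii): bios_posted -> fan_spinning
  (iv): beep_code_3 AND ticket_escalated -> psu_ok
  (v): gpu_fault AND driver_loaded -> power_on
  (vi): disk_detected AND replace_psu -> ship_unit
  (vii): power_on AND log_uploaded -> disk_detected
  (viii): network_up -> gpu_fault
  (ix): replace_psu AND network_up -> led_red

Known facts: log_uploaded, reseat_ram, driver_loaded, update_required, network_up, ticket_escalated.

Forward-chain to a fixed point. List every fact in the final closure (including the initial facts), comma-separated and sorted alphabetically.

disk_detected, driver_loaded, gpu_fault, led_red, log_uploaded, network_up, power_on, replace_psu, reseat_ram, ship_unit, ticket_escalated, update_required

Round 1 fires (i), (viii), giving replace_psu, gpu_fault.
Round 2 fires (v), (ix), giving power_on, led_red.
Round 3 fires (vii), giving disk_detected.
Round 4 fires (vi), giving ship_unit.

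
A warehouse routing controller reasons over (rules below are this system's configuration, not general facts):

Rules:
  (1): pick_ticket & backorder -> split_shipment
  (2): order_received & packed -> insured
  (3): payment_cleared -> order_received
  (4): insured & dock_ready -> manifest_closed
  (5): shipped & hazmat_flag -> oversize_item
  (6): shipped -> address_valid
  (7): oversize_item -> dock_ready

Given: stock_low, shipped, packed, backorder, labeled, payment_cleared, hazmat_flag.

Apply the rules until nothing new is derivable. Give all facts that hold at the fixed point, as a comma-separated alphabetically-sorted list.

Round 1 fires (3), (5), (6), giving order_received, oversize_item, address_valid.
Round 2 fires (2), (7), giving insured, dock_ready.
Round 3 fires (4), giving manifest_closed.

address_valid, backorder, dock_ready, hazmat_flag, insured, labeled, manifest_closed, order_received, oversize_item, packed, payment_cleared, shipped, stock_low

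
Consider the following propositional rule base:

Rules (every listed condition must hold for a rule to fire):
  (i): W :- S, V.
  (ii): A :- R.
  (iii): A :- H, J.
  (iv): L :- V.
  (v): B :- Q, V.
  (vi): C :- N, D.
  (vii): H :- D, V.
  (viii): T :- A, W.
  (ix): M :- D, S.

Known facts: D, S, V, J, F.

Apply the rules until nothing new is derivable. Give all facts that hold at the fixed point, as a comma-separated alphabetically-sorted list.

Round 1 fires (i), (iv), (vii), (ix), giving W, L, H, M.
Round 2 fires (iii), giving A.
Round 3 fires (viii), giving T.

A, D, F, H, J, L, M, S, T, V, W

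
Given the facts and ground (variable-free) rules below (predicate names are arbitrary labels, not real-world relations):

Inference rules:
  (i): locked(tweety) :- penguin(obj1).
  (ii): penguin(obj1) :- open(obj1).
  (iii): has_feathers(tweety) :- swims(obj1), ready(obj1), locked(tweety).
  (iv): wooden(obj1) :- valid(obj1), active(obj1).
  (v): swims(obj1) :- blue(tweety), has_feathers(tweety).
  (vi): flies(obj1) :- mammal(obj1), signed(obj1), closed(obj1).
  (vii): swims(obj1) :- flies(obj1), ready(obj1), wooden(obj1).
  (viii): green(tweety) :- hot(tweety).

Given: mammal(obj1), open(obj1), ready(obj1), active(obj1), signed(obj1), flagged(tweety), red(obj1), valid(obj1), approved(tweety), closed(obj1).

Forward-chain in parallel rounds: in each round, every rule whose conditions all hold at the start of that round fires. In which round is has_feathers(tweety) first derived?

Round 1: (ii) [penguin(obj1) :- open(obj1).]; (iv) [wooden(obj1) :- valid(obj1), active(obj1).]; (vi) [flies(obj1) :- mammal(obj1), signed(obj1), closed(obj1).]. Adds penguin(obj1), wooden(obj1), flies(obj1).
Round 2: (i) [locked(tweety) :- penguin(obj1).]; (vii) [swims(obj1) :- flies(obj1), ready(obj1), wooden(obj1).]. Adds locked(tweety), swims(obj1).
Round 3: (iii) [has_feathers(tweety) :- swims(obj1), ready(obj1), locked(tweety).]. Adds has_feathers(tweety).
has_feathers(tweety) first appears in round 3.

3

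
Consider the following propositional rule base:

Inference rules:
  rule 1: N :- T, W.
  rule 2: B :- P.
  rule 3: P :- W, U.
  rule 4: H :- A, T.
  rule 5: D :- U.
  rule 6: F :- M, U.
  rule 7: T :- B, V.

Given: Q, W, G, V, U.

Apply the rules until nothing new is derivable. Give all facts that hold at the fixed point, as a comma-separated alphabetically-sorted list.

Round 1: rule 3 [P :- W, U.]; rule 5 [D :- U.]. Adds P, D.
Round 2: rule 2 [B :- P.]. Adds B.
Round 3: rule 7 [T :- B, V.]. Adds T.
Round 4: rule 1 [N :- T, W.]. Adds N.

B, D, G, N, P, Q, T, U, V, W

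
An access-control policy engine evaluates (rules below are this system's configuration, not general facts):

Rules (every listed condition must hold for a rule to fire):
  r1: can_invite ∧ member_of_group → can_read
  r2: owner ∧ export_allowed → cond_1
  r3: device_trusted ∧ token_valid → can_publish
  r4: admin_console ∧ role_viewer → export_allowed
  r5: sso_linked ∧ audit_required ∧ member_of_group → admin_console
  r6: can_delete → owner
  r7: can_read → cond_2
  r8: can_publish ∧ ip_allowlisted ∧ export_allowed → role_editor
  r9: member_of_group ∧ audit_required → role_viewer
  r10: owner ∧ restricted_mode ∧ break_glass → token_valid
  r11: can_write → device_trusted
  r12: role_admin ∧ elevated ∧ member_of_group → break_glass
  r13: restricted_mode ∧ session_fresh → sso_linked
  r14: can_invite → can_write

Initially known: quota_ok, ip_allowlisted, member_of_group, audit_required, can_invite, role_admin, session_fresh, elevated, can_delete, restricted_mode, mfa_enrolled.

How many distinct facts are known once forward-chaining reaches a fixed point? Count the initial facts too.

Round 1: r1 [can_invite ∧ member_of_group → can_read]; r6 [can_delete → owner]; r9 [member_of_group ∧ audit_required → role_viewer]; r12 [role_admin ∧ elevated ∧ member_of_group → break_glass]; r13 [restricted_mode ∧ session_fresh → sso_linked]; r14 [can_invite → can_write]. Adds can_read, owner, role_viewer, break_glass, sso_linked, can_write.
Round 2: r5 [sso_linked ∧ audit_required ∧ member_of_group → admin_console]; r7 [can_read → cond_2]; r10 [owner ∧ restricted_mode ∧ break_glass → token_valid]; r11 [can_write → device_trusted]. Adds admin_console, cond_2, token_valid, device_trusted.
Round 3: r3 [device_trusted ∧ token_valid → can_publish]; r4 [admin_console ∧ role_viewer → export_allowed]. Adds can_publish, export_allowed.
Round 4: r2 [owner ∧ export_allowed → cond_1]; r8 [can_publish ∧ ip_allowlisted ∧ export_allowed → role_editor]. Adds cond_1, role_editor.
Closure: {admin_console, audit_required, break_glass, can_delete, can_invite, can_publish, can_read, can_write, cond_1, cond_2, device_trusted, elevated, export_allowed, ip_allowlisted, member_of_group, mfa_enrolled, owner, quota_ok, restricted_mode, role_admin, role_editor, role_viewer, session_fresh, sso_linked, token_valid} — 25 facts.

25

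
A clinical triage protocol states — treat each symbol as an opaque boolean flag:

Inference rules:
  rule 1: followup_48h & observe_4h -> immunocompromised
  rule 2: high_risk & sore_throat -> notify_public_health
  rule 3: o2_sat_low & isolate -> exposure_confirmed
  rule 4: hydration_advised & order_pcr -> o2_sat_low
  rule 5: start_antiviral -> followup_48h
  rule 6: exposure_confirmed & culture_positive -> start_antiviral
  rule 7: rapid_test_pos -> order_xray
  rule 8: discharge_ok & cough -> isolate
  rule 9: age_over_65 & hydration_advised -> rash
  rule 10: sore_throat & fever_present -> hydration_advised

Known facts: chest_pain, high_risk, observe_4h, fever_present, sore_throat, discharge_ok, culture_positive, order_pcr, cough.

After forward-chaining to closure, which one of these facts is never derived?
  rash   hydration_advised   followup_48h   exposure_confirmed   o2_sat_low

rash

Round 1 fires rule 2, rule 8, rule 10, giving notify_public_health, isolate, hydration_advised.
Round 2 fires rule 4, giving o2_sat_low.
Round 3 fires rule 3, giving exposure_confirmed.
Round 4 fires rule 6, giving start_antiviral.
Round 5 fires rule 5, giving followup_48h.
Round 6 fires rule 1, giving immunocompromised.
Derived: o2_sat_low (round 2), exposure_confirmed (round 3), followup_48h (round 5), hydration_advised (round 1). rash never appears in any round.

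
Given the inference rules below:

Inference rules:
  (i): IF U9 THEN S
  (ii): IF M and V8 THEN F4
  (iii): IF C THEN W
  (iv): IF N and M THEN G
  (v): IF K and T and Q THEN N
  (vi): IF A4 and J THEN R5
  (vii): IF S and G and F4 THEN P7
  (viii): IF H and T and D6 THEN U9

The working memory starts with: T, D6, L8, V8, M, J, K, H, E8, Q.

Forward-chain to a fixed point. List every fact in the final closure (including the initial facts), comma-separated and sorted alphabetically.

[1] (ii) [IF M and V8 THEN F4]; (v) [IF K and T and Q THEN N]; (viii) [IF H and T and D6 THEN U9]. ⇒ new: F4, N, U9.
[2] (i) [IF U9 THEN S]; (iv) [IF N and M THEN G]. ⇒ new: S, G.
[3] (vii) [IF S and G and F4 THEN P7]. ⇒ new: P7.

D6, E8, F4, G, H, J, K, L8, M, N, P7, Q, S, T, U9, V8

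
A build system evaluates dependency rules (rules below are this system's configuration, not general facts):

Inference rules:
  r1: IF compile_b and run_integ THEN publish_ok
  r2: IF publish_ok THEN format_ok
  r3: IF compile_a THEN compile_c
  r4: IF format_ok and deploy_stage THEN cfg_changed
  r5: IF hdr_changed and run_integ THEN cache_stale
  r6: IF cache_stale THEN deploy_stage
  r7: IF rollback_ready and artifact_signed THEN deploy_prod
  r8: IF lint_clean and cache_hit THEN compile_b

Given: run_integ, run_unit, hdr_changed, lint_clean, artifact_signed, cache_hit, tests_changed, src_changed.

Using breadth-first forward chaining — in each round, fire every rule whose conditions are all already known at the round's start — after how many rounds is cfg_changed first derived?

[1] r5 [IF hdr_changed and run_integ THEN cache_stale]; r8 [IF lint_clean and cache_hit THEN compile_b]. ⇒ new: cache_stale, compile_b.
[2] r1 [IF compile_b and run_integ THEN publish_ok]; r6 [IF cache_stale THEN deploy_stage]. ⇒ new: publish_ok, deploy_stage.
[3] r2 [IF publish_ok THEN format_ok]. ⇒ new: format_ok.
[4] r4 [IF format_ok and deploy_stage THEN cfg_changed]. ⇒ new: cfg_changed.
cfg_changed first appears in round 4.

4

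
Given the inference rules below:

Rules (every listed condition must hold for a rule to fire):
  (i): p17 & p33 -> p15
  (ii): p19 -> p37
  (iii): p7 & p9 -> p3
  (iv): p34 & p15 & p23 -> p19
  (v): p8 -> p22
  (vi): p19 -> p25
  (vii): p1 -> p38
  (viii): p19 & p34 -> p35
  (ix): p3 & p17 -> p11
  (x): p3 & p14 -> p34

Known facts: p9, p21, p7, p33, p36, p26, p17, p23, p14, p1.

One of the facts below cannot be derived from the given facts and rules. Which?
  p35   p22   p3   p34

p22

Round 1 — (i), (iii), (vii), derive p15, p3, p38.
Round 2 — (ix), (x), derive p11, p34.
Round 3 — (iv), derive p19.
Round 4 — (ii), (vi), (viii), derive p37, p25, p35.
Derived: p34 (round 2), p3 (round 1), p35 (round 4). p22 never appears in any round.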